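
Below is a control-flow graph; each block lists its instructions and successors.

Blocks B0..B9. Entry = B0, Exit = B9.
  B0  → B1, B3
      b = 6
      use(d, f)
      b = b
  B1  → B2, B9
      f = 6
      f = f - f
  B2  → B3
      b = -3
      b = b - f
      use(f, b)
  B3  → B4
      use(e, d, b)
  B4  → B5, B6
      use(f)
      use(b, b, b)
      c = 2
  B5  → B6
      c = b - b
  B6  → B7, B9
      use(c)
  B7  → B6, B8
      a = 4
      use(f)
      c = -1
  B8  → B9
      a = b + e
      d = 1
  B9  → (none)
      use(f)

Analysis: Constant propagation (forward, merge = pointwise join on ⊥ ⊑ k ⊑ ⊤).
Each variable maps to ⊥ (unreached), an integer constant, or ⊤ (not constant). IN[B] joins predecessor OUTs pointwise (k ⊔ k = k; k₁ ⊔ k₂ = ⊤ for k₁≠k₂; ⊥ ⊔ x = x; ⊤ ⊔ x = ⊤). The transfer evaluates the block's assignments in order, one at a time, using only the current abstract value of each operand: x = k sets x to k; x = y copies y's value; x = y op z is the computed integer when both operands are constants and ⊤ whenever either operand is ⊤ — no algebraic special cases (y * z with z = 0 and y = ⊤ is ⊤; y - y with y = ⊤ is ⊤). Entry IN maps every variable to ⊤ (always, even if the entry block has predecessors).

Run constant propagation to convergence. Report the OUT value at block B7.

Fixpoint table:
  B0:   IN=(all ⊤)   OUT={b:6; rest ⊤}
  B1:   IN={b:6; rest ⊤}   OUT={b:6, f:0; rest ⊤}
  B2:   IN={b:6, f:0; rest ⊤}   OUT={b:-3, f:0; rest ⊤}
  B3:   IN=(all ⊤)   OUT=(all ⊤)
  B4:   IN=(all ⊤)   OUT={c:2; rest ⊤}
  B5:   IN={c:2; rest ⊤}   OUT=(all ⊤)
  B6:   IN=(all ⊤)   OUT=(all ⊤)
  B7:   IN=(all ⊤)   OUT={a:4, c:-1; rest ⊤}
  B8:   IN={a:4, c:-1; rest ⊤}   OUT={c:-1, d:1; rest ⊤}
  B9:   IN=(all ⊤)   OUT=(all ⊤)

Merge at B7: IN[B7] = OUT[B6] = {a: ⊤, b: ⊤, c: ⊤, d: ⊤, e: ⊤, f: ⊤}
Applying B7's transfer function to that IN value gives OUT[B7] (row B7 above).

Answer: {a: 4, b: ⊤, c: -1, d: ⊤, e: ⊤, f: ⊤}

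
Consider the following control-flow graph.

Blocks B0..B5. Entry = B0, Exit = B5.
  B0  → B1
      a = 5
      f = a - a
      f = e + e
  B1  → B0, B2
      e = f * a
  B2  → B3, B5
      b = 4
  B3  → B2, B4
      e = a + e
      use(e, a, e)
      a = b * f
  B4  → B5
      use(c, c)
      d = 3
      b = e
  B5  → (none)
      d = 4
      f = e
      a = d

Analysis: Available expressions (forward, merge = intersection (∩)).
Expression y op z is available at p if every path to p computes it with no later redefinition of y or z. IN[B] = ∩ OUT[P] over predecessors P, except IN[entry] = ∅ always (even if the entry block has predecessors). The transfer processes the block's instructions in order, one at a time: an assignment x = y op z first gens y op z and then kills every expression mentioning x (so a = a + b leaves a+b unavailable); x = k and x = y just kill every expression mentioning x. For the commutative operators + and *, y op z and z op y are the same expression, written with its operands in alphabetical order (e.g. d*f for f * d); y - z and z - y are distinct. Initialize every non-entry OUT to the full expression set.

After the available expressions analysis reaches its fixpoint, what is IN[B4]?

Per-block solution:
  B0:  IN={}  OUT={a-a, e+e}
  B1:  IN={a-a, e+e}  OUT={a*f, a-a}
  B2:  IN={}  OUT={}
  B3:  IN={}  OUT={b*f}
  B4:  IN={b*f}  OUT={}
  B5:  IN={}  OUT={}

Merge at B4: IN[B4] = OUT[B3] = {b*f}

Answer: {b*f}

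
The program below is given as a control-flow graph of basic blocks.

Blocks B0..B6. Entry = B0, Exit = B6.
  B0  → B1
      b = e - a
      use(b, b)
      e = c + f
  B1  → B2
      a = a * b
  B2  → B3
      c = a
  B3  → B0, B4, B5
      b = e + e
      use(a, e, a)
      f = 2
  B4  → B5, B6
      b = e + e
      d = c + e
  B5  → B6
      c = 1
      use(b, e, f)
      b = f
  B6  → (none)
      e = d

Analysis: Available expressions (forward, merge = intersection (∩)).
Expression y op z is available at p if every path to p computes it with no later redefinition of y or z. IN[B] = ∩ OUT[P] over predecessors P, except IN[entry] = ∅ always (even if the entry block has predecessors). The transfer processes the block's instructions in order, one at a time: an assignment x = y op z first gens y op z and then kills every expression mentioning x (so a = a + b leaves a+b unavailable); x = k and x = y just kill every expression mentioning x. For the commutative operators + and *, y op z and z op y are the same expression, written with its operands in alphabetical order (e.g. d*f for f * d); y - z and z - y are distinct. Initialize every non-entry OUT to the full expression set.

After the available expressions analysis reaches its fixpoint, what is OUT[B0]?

Answer: {c+f}

Trace:
Converged values:
  B0: | IN={} | OUT={c+f}
  B1: | IN={c+f} | OUT={c+f}
  B2: | IN={c+f} | OUT={}
  B3: | IN={} | OUT={e+e}
  B4: | IN={e+e} | OUT={c+e, e+e}
  B5: | IN={e+e} | OUT={e+e}
  B6: | IN={e+e} | OUT={}

Merge at B0 (entry node, so the boundary value {} is joined with the incoming edge(s)): IN[B0] = {} ∩ OUT[B3] = {}
Applying B0's transfer function to that IN value gives OUT[B0] (row B0 above).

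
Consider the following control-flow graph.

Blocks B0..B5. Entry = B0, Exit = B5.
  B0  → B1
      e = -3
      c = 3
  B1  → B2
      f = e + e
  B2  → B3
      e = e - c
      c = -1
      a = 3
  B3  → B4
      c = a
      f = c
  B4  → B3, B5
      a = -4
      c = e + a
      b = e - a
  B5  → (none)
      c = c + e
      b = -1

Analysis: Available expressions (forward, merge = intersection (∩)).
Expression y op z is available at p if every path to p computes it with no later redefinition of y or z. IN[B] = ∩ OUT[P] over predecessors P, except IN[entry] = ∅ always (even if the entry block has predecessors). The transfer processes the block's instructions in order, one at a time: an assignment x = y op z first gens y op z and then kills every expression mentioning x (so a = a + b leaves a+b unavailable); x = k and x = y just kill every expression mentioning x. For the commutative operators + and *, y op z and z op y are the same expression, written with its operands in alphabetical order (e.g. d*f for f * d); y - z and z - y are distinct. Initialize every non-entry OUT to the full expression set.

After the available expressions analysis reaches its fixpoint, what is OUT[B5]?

Answer: {a+e, e-a}

Trace:
Fixpoint table:
  B0:   IN={}   OUT={}
  B1:   IN={}   OUT={e+e}
  B2:   IN={e+e}   OUT={}
  B3:   IN={}   OUT={}
  B4:   IN={}   OUT={a+e, e-a}
  B5:   IN={a+e, e-a}   OUT={a+e, e-a}

Merge at B5: IN[B5] = OUT[B4] = {a+e, e-a}
Applying B5's transfer function to that IN value gives OUT[B5] (row B5 above).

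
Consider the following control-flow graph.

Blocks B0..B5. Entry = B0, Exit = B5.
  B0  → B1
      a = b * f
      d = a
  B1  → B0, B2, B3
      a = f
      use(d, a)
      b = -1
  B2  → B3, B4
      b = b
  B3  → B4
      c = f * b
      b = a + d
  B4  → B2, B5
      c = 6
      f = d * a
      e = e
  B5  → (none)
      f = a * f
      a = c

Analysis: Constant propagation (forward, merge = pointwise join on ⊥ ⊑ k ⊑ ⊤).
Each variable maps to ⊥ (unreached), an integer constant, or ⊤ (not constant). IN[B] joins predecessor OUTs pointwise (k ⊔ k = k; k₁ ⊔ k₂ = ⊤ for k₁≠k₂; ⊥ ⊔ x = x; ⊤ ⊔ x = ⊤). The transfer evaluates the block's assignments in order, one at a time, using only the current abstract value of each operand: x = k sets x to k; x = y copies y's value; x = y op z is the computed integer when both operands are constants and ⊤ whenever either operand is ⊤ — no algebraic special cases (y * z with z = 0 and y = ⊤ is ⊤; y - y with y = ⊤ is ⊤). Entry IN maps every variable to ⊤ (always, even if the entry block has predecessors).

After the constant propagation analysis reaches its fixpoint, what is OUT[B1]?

Per-block solution:
  B0: | IN=(all ⊤) | OUT=(all ⊤)
  B1: | IN=(all ⊤) | OUT={b:-1; rest ⊤}
  B2: | IN=(all ⊤) | OUT=(all ⊤)
  B3: | IN=(all ⊤) | OUT=(all ⊤)
  B4: | IN=(all ⊤) | OUT={c:6; rest ⊤}
  B5: | IN={c:6; rest ⊤} | OUT={a:6, c:6; rest ⊤}

Merge at B1: IN[B1] = OUT[B0] = {a: ⊤, b: ⊤, c: ⊤, d: ⊤, e: ⊤, f: ⊤}
Applying B1's transfer function to that IN value gives OUT[B1] (row B1 above).

Answer: {a: ⊤, b: -1, c: ⊤, d: ⊤, e: ⊤, f: ⊤}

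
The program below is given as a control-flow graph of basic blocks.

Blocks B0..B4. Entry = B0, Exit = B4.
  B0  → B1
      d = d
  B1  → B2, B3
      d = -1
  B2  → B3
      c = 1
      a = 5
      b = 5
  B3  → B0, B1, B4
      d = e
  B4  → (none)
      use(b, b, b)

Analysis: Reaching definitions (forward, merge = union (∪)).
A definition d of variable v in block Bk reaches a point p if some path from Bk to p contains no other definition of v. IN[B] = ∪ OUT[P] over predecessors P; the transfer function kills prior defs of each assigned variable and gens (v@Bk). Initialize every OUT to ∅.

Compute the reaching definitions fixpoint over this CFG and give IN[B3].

Fixpoint table:
  B0:   IN={a@B2, b@B2, c@B2, d@B3}   OUT={a@B2, b@B2, c@B2, d@B0}
  B1:   IN={a@B2, b@B2, c@B2, d@B0, d@B3}   OUT={a@B2, b@B2, c@B2, d@B1}
  B2:   IN={a@B2, b@B2, c@B2, d@B1}   OUT={a@B2, b@B2, c@B2, d@B1}
  B3:   IN={a@B2, b@B2, c@B2, d@B1}   OUT={a@B2, b@B2, c@B2, d@B3}
  B4:   IN={a@B2, b@B2, c@B2, d@B3}   OUT={a@B2, b@B2, c@B2, d@B3}

Merge at B3: IN[B3] = OUT[B1] ⊔ OUT[B2] = {a@B2, b@B2, c@B2, d@B1}

Answer: {a@B2, b@B2, c@B2, d@B1}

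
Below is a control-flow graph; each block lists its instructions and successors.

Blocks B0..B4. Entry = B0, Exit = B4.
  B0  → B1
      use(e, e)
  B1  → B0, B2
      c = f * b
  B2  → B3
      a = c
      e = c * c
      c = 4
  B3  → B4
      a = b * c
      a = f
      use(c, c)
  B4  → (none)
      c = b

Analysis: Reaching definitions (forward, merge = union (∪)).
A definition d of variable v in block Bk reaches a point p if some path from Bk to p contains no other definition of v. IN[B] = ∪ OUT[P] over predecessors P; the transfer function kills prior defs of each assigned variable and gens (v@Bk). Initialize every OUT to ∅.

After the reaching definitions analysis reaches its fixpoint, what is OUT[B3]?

Per-block solution:
  B0:  IN={c@B1}  OUT={c@B1}
  B1:  IN={c@B1}  OUT={c@B1}
  B2:  IN={c@B1}  OUT={a@B2, c@B2, e@B2}
  B3:  IN={a@B2, c@B2, e@B2}  OUT={a@B3, c@B2, e@B2}
  B4:  IN={a@B3, c@B2, e@B2}  OUT={a@B3, c@B4, e@B2}

Merge at B3: IN[B3] = OUT[B2] = {a@B2, c@B2, e@B2}
Applying B3's transfer function to that IN value gives OUT[B3] (row B3 above).

Answer: {a@B3, c@B2, e@B2}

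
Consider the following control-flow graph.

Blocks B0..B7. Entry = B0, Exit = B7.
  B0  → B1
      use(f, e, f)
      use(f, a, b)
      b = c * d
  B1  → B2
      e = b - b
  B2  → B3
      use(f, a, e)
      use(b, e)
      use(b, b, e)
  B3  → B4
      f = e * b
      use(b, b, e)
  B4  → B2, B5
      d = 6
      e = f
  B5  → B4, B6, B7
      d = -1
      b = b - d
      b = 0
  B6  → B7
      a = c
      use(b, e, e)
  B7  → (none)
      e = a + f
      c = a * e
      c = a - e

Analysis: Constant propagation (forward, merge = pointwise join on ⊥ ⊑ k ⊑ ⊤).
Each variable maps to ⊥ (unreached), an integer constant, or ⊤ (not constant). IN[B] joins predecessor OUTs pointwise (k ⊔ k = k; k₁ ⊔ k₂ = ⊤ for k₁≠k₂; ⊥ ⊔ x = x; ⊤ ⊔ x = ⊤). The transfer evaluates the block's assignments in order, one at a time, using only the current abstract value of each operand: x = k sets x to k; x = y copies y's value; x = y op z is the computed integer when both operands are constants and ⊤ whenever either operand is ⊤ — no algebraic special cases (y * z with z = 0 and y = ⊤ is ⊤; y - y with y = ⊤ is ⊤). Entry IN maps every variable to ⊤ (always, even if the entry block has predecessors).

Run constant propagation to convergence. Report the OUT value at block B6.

Answer: {a: ⊤, b: 0, c: ⊤, d: -1, e: ⊤, f: ⊤}

Trace:
Per-block solution:
  B0:   IN=(all ⊤)   OUT=(all ⊤)
  B1:   IN=(all ⊤)   OUT=(all ⊤)
  B2:   IN=(all ⊤)   OUT=(all ⊤)
  B3:   IN=(all ⊤)   OUT=(all ⊤)
  B4:   IN=(all ⊤)   OUT={d:6; rest ⊤}
  B5:   IN={d:6; rest ⊤}   OUT={b:0, d:-1; rest ⊤}
  B6:   IN={b:0, d:-1; rest ⊤}   OUT={b:0, d:-1; rest ⊤}
  B7:   IN={b:0, d:-1; rest ⊤}   OUT={b:0, d:-1; rest ⊤}

Merge at B6: IN[B6] = OUT[B5] = {a: ⊤, b: 0, c: ⊤, d: -1, e: ⊤, f: ⊤}
Applying B6's transfer function to that IN value gives OUT[B6] (row B6 above).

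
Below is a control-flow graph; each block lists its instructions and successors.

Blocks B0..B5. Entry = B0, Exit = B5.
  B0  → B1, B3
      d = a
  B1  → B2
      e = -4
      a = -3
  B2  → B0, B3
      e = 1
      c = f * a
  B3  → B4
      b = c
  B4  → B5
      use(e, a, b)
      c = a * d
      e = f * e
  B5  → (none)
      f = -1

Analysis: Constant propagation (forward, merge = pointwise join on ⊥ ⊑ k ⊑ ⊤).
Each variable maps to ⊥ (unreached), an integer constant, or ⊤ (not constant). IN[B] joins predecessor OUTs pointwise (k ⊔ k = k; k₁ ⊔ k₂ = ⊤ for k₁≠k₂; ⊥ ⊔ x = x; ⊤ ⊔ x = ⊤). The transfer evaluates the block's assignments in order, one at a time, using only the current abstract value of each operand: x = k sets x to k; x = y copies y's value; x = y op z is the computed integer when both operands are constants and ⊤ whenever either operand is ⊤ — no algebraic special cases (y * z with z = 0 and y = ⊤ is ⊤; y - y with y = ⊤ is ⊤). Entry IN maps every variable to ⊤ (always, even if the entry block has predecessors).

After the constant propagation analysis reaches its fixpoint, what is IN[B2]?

Answer: {a: -3, b: ⊤, c: ⊤, d: ⊤, e: -4, f: ⊤}

Working:
Fixpoint table:
  B0: | IN=(all ⊤) | OUT=(all ⊤)
  B1: | IN=(all ⊤) | OUT={a:-3, e:-4; rest ⊤}
  B2: | IN={a:-3, e:-4; rest ⊤} | OUT={a:-3, e:1; rest ⊤}
  B3: | IN=(all ⊤) | OUT=(all ⊤)
  B4: | IN=(all ⊤) | OUT=(all ⊤)
  B5: | IN=(all ⊤) | OUT={f:-1; rest ⊤}

Merge at B2: IN[B2] = OUT[B1] = {a: -3, b: ⊤, c: ⊤, d: ⊤, e: -4, f: ⊤}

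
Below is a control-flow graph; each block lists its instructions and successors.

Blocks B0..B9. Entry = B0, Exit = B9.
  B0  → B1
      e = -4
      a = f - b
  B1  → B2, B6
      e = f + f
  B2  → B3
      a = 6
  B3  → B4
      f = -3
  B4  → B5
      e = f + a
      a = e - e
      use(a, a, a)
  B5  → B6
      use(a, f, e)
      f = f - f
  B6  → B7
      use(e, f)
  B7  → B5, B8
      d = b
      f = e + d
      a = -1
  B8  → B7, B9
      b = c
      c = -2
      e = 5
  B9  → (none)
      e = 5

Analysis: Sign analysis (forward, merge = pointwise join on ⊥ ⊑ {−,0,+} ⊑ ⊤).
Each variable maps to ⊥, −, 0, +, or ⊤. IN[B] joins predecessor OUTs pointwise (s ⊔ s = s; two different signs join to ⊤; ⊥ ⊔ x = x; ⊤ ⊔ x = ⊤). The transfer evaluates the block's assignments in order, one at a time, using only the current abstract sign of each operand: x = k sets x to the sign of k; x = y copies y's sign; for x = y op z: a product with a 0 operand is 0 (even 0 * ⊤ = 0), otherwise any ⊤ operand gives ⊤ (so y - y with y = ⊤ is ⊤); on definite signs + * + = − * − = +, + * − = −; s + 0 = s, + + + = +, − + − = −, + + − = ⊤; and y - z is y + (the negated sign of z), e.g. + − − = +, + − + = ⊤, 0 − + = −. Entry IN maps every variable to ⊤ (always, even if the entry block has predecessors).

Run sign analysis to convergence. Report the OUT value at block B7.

Answer: {a: -, b: ⊤, c: ⊤, d: ⊤, e: ⊤, f: ⊤}

Trace:
Per-block solution:
  B0: | IN=(all ⊤) | OUT={e:-; rest ⊤}
  B1: | IN={e:-; rest ⊤} | OUT=(all ⊤)
  B2: | IN=(all ⊤) | OUT={a:+; rest ⊤}
  B3: | IN={a:+; rest ⊤} | OUT={a:+, f:-; rest ⊤}
  B4: | IN={a:+, f:-; rest ⊤} | OUT={f:-; rest ⊤}
  B5: | IN=(all ⊤) | OUT=(all ⊤)
  B6: | IN=(all ⊤) | OUT=(all ⊤)
  B7: | IN=(all ⊤) | OUT={a:-; rest ⊤}
  B8: | IN={a:-; rest ⊤} | OUT={a:-, c:-, e:+; rest ⊤}
  B9: | IN={a:-, c:-, e:+; rest ⊤} | OUT={a:-, c:-, e:+; rest ⊤}

Merge at B7: IN[B7] = OUT[B6] ⊔ OUT[B8] = {a: ⊤, b: ⊤, c: ⊤, d: ⊤, e: ⊤, f: ⊤}
Applying B7's transfer function to that IN value gives OUT[B7] (row B7 above).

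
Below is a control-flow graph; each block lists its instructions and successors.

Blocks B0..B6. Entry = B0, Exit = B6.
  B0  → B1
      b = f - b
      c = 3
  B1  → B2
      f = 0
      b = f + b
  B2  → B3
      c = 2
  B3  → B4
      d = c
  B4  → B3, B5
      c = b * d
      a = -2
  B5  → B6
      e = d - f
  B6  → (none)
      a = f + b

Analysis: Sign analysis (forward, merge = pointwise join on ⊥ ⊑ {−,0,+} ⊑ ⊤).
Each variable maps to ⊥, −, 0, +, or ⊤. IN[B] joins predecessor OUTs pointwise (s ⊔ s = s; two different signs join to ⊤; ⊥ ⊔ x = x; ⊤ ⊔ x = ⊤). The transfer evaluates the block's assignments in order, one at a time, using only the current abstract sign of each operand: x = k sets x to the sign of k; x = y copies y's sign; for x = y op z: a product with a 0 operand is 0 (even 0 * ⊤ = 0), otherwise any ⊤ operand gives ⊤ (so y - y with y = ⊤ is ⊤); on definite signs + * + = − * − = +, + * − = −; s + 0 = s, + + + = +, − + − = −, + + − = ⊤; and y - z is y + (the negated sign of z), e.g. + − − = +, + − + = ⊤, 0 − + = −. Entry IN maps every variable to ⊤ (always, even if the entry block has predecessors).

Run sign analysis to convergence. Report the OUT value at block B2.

Per-block solution:
  B0:  IN=(all ⊤)  OUT={c:+; rest ⊤}
  B1:  IN={c:+; rest ⊤}  OUT={c:+, f:0; rest ⊤}
  B2:  IN={c:+, f:0; rest ⊤}  OUT={c:+, f:0; rest ⊤}
  B3:  IN={f:0; rest ⊤}  OUT={f:0; rest ⊤}
  B4:  IN={f:0; rest ⊤}  OUT={a:-, f:0; rest ⊤}
  B5:  IN={a:-, f:0; rest ⊤}  OUT={a:-, f:0; rest ⊤}
  B6:  IN={a:-, f:0; rest ⊤}  OUT={f:0; rest ⊤}

Merge at B2: IN[B2] = OUT[B1] = {a: ⊤, b: ⊤, c: +, d: ⊤, e: ⊤, f: 0}
Applying B2's transfer function to that IN value gives OUT[B2] (row B2 above).

Answer: {a: ⊤, b: ⊤, c: +, d: ⊤, e: ⊤, f: 0}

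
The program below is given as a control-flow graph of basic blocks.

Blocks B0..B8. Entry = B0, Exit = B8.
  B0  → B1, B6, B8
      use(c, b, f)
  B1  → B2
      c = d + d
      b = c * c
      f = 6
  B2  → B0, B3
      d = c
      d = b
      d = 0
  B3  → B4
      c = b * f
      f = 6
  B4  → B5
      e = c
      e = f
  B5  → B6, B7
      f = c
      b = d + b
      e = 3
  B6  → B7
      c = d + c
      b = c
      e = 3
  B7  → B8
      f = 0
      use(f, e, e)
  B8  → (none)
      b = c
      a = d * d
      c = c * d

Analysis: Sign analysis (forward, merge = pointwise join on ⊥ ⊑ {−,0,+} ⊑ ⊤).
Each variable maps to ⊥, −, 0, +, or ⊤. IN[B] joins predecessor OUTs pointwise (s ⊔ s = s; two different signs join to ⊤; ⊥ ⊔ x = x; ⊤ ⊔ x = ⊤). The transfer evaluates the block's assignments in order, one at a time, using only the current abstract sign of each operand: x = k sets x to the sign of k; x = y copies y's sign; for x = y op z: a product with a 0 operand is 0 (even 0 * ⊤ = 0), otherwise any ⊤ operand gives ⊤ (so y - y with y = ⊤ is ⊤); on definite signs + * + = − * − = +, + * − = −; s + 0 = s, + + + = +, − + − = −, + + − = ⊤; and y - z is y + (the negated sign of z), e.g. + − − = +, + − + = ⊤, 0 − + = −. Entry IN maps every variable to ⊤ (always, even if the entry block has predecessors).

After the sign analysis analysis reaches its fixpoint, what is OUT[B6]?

Answer: {a: ⊤, b: ⊤, c: ⊤, d: ⊤, e: +, f: ⊤}

Trace:
Converged values:
  B0:  IN=(all ⊤)  OUT=(all ⊤)
  B1:  IN=(all ⊤)  OUT={f:+; rest ⊤}
  B2:  IN={f:+; rest ⊤}  OUT={d:0, f:+; rest ⊤}
  B3:  IN={d:0, f:+; rest ⊤}  OUT={d:0, f:+; rest ⊤}
  B4:  IN={d:0, f:+; rest ⊤}  OUT={d:0, e:+, f:+; rest ⊤}
  B5:  IN={d:0, e:+, f:+; rest ⊤}  OUT={d:0, e:+; rest ⊤}
  B6:  IN=(all ⊤)  OUT={e:+; rest ⊤}
  B7:  IN={e:+; rest ⊤}  OUT={e:+, f:0; rest ⊤}
  B8:  IN=(all ⊤)  OUT=(all ⊤)

Merge at B6: IN[B6] = OUT[B0] ⊔ OUT[B5] = {a: ⊤, b: ⊤, c: ⊤, d: ⊤, e: ⊤, f: ⊤}
Applying B6's transfer function to that IN value gives OUT[B6] (row B6 above).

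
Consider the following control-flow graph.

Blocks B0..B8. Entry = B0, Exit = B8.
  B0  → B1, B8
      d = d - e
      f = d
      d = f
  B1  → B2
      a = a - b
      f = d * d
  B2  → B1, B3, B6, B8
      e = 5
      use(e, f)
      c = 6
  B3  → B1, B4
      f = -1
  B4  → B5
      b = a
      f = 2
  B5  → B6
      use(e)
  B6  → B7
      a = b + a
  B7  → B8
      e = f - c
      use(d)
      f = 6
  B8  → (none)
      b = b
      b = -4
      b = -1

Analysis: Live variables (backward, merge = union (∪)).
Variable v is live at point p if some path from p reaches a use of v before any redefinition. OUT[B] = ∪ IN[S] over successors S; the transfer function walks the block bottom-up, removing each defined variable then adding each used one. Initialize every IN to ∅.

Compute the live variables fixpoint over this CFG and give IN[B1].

Answer: {a, b, d}

Derivation:
Converged values:
  B0:   IN={a, b, d, e}   OUT={a, b, d}
  B1:   IN={a, b, d}   OUT={a, b, d, f}
  B2:   IN={a, b, d, f}   OUT={a, b, c, d, e, f}
  B3:   IN={a, b, c, d, e}   OUT={a, b, c, d, e}
  B4:   IN={a, c, d, e}   OUT={a, b, c, d, e, f}
  B5:   IN={a, b, c, d, e, f}   OUT={a, b, c, d, f}
  B6:   IN={a, b, c, d, f}   OUT={b, c, d, f}
  B7:   IN={b, c, d, f}   OUT={b}
  B8:   IN={b}   OUT={}

Merge at B1: OUT[B1] = IN[B2] = {a, b, d, f}
Applying B1's transfer function to that OUT value gives IN[B1] (row B1 above).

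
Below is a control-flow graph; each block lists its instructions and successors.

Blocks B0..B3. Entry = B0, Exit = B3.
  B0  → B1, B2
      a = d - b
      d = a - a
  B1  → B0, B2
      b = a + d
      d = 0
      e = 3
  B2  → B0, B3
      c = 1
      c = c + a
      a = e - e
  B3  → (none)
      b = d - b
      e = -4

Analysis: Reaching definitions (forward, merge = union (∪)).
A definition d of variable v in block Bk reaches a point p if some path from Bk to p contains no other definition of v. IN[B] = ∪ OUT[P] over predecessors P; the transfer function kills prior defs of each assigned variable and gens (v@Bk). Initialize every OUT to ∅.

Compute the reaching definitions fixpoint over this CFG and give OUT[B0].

Answer: {a@B0, b@B1, c@B2, d@B0, e@B1}

Derivation:
Fixpoint table:
  B0:  IN={a@B0, a@B2, b@B1, c@B2, d@B0, d@B1, e@B1}  OUT={a@B0, b@B1, c@B2, d@B0, e@B1}
  B1:  IN={a@B0, b@B1, c@B2, d@B0, e@B1}  OUT={a@B0, b@B1, c@B2, d@B1, e@B1}
  B2:  IN={a@B0, b@B1, c@B2, d@B0, d@B1, e@B1}  OUT={a@B2, b@B1, c@B2, d@B0, d@B1, e@B1}
  B3:  IN={a@B2, b@B1, c@B2, d@B0, d@B1, e@B1}  OUT={a@B2, b@B3, c@B2, d@B0, d@B1, e@B3}

Merge at B0 (entry node, so the boundary value {} is joined with the incoming edge(s)): IN[B0] = {} ⊔ OUT[B1] ⊔ OUT[B2] = {a@B0, a@B2, b@B1, c@B2, d@B0, d@B1, e@B1}
Applying B0's transfer function to that IN value gives OUT[B0] (row B0 above).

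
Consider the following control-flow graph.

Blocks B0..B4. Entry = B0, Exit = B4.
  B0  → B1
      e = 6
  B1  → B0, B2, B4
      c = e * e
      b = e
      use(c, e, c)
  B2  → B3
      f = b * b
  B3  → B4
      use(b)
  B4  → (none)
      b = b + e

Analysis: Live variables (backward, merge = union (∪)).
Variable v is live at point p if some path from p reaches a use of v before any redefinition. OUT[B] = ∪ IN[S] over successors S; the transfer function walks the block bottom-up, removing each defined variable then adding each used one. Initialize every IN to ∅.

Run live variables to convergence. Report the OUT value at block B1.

Per-block solution:
  B0: | IN={} | OUT={e}
  B1: | IN={e} | OUT={b, e}
  B2: | IN={b, e} | OUT={b, e}
  B3: | IN={b, e} | OUT={b, e}
  B4: | IN={b, e} | OUT={}

Merge at B1: OUT[B1] = IN[B0] ⊔ IN[B2] ⊔ IN[B4] = {b, e}

Answer: {b, e}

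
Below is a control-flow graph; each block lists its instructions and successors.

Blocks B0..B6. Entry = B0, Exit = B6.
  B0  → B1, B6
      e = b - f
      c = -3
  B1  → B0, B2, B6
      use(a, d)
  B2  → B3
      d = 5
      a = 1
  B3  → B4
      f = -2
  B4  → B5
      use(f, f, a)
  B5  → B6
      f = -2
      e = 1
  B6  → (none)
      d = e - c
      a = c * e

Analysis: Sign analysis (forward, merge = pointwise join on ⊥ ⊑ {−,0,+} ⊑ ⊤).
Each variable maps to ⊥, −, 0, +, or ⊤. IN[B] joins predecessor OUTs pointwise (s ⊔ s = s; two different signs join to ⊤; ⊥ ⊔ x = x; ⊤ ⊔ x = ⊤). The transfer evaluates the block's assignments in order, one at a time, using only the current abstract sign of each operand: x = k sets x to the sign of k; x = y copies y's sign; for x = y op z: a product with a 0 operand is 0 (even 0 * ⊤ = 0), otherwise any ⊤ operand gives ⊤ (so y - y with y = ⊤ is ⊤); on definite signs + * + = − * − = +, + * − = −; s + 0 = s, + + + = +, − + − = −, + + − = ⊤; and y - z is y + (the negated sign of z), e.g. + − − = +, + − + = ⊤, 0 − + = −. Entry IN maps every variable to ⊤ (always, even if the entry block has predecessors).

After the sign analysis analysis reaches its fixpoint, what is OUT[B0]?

Converged values:
  B0:   IN=(all ⊤)   OUT={c:-; rest ⊤}
  B1:   IN={c:-; rest ⊤}   OUT={c:-; rest ⊤}
  B2:   IN={c:-; rest ⊤}   OUT={a:+, c:-, d:+; rest ⊤}
  B3:   IN={a:+, c:-, d:+; rest ⊤}   OUT={a:+, c:-, d:+, f:-; rest ⊤}
  B4:   IN={a:+, c:-, d:+, f:-; rest ⊤}   OUT={a:+, c:-, d:+, f:-; rest ⊤}
  B5:   IN={a:+, c:-, d:+, f:-; rest ⊤}   OUT={a:+, c:-, d:+, e:+, f:-; rest ⊤}
  B6:   IN={c:-; rest ⊤}   OUT={c:-; rest ⊤}

Merge at B0 (entry node, so the boundary value (all ⊤) is joined with the incoming edge(s)): IN[B0] = (all ⊤) ⊔ OUT[B1] = {a: ⊤, b: ⊤, c: ⊤, d: ⊤, e: ⊤, f: ⊤}
Applying B0's transfer function to that IN value gives OUT[B0] (row B0 above).

Answer: {a: ⊤, b: ⊤, c: -, d: ⊤, e: ⊤, f: ⊤}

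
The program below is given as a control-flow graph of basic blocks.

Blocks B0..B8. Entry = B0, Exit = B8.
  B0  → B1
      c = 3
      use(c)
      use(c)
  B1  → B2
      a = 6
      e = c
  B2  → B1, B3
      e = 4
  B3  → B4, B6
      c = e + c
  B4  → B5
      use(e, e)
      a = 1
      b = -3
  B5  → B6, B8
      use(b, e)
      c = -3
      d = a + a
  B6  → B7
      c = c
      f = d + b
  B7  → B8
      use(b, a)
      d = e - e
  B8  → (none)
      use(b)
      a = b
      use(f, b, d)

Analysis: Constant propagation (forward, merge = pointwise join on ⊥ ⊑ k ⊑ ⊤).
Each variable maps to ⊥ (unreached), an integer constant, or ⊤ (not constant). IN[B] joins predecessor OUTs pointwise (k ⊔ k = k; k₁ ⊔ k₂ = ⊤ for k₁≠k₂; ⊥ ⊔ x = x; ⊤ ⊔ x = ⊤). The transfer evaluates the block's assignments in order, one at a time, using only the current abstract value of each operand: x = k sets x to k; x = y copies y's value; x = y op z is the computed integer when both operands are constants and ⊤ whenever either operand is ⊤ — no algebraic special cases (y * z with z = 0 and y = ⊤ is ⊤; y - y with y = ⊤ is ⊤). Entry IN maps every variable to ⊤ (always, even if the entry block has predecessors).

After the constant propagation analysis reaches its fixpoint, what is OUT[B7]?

Answer: {a: ⊤, b: ⊤, c: ⊤, d: 0, e: 4, f: ⊤}

Working:
Per-block solution:
  B0: | IN=(all ⊤) | OUT={c:3; rest ⊤}
  B1: | IN={c:3; rest ⊤} | OUT={a:6, c:3, e:3; rest ⊤}
  B2: | IN={a:6, c:3, e:3; rest ⊤} | OUT={a:6, c:3, e:4; rest ⊤}
  B3: | IN={a:6, c:3, e:4; rest ⊤} | OUT={a:6, c:7, e:4; rest ⊤}
  B4: | IN={a:6, c:7, e:4; rest ⊤} | OUT={a:1, b:-3, c:7, e:4; rest ⊤}
  B5: | IN={a:1, b:-3, c:7, e:4; rest ⊤} | OUT={a:1, b:-3, c:-3, d:2, e:4; rest ⊤}
  B6: | IN={e:4; rest ⊤} | OUT={e:4; rest ⊤}
  B7: | IN={e:4; rest ⊤} | OUT={d:0, e:4; rest ⊤}
  B8: | IN={e:4; rest ⊤} | OUT={e:4; rest ⊤}

Merge at B7: IN[B7] = OUT[B6] = {a: ⊤, b: ⊤, c: ⊤, d: ⊤, e: 4, f: ⊤}
Applying B7's transfer function to that IN value gives OUT[B7] (row B7 above).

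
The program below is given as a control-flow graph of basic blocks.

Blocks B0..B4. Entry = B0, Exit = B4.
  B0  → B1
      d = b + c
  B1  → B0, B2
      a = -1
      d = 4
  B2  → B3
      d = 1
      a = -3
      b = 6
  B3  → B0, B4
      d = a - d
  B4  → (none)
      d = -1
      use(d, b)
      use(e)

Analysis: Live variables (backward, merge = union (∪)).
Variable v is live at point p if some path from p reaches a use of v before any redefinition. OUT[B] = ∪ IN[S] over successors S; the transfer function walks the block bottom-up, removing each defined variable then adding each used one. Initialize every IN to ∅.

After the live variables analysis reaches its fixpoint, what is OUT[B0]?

Answer: {b, c, e}

Derivation:
Converged values:
  B0:   IN={b, c, e}   OUT={b, c, e}
  B1:   IN={b, c, e}   OUT={b, c, e}
  B2:   IN={c, e}   OUT={a, b, c, d, e}
  B3:   IN={a, b, c, d, e}   OUT={b, c, e}
  B4:   IN={b, e}   OUT={}

Merge at B0: OUT[B0] = IN[B1] = {b, c, e}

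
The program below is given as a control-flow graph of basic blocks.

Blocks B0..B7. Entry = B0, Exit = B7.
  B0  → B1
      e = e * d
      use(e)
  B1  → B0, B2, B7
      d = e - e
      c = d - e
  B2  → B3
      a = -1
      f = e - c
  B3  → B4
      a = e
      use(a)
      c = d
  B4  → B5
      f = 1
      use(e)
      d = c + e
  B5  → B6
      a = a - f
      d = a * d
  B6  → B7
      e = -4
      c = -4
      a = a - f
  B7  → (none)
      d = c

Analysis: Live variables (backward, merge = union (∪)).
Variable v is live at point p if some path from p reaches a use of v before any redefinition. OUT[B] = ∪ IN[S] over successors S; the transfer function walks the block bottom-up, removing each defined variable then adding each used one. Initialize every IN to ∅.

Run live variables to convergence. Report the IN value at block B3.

Fixpoint table:
  B0:  IN={d, e}  OUT={e}
  B1:  IN={e}  OUT={c, d, e}
  B2:  IN={c, d, e}  OUT={d, e}
  B3:  IN={d, e}  OUT={a, c, e}
  B4:  IN={a, c, e}  OUT={a, d, f}
  B5:  IN={a, d, f}  OUT={a, f}
  B6:  IN={a, f}  OUT={c}
  B7:  IN={c}  OUT={}

Merge at B3: OUT[B3] = IN[B4] = {a, c, e}
Applying B3's transfer function to that OUT value gives IN[B3] (row B3 above).

Answer: {d, e}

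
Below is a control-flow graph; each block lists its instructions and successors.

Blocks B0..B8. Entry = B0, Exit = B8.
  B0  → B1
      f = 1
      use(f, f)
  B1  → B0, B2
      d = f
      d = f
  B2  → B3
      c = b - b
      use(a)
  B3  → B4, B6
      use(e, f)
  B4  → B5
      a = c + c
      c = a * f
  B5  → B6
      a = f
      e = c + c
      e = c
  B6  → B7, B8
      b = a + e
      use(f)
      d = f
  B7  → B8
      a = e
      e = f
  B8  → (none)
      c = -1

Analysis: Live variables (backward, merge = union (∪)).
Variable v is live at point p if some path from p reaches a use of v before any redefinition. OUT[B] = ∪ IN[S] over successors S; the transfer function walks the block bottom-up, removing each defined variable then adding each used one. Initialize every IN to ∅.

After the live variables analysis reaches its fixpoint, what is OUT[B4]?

Per-block solution:
  B0:   IN={a, b, e}   OUT={a, b, e, f}
  B1:   IN={a, b, e, f}   OUT={a, b, e, f}
  B2:   IN={a, b, e, f}   OUT={a, c, e, f}
  B3:   IN={a, c, e, f}   OUT={a, c, e, f}
  B4:   IN={c, f}   OUT={c, f}
  B5:   IN={c, f}   OUT={a, e, f}
  B6:   IN={a, e, f}   OUT={e, f}
  B7:   IN={e, f}   OUT={}
  B8:   IN={}   OUT={}

Merge at B4: OUT[B4] = IN[B5] = {c, f}

Answer: {c, f}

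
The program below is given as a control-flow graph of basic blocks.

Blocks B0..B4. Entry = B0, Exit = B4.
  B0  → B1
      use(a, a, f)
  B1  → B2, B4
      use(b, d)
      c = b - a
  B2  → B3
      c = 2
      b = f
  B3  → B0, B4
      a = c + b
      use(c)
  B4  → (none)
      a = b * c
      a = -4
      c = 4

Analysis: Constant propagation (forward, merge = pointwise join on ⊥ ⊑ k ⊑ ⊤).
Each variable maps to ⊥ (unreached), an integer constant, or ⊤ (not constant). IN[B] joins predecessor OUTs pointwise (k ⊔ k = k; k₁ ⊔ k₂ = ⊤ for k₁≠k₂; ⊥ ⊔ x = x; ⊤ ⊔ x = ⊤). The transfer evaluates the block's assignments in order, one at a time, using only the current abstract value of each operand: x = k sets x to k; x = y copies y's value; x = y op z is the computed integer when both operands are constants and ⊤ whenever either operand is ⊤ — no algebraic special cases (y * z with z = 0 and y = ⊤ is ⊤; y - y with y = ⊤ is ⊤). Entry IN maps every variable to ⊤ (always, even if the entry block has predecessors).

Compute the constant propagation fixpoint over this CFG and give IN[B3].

Converged values:
  B0:   IN=(all ⊤)   OUT=(all ⊤)
  B1:   IN=(all ⊤)   OUT=(all ⊤)
  B2:   IN=(all ⊤)   OUT={c:2; rest ⊤}
  B3:   IN={c:2; rest ⊤}   OUT={c:2; rest ⊤}
  B4:   IN=(all ⊤)   OUT={a:-4, c:4; rest ⊤}

Merge at B3: IN[B3] = OUT[B2] = {a: ⊤, b: ⊤, c: 2, d: ⊤, e: ⊤, f: ⊤}

Answer: {a: ⊤, b: ⊤, c: 2, d: ⊤, e: ⊤, f: ⊤}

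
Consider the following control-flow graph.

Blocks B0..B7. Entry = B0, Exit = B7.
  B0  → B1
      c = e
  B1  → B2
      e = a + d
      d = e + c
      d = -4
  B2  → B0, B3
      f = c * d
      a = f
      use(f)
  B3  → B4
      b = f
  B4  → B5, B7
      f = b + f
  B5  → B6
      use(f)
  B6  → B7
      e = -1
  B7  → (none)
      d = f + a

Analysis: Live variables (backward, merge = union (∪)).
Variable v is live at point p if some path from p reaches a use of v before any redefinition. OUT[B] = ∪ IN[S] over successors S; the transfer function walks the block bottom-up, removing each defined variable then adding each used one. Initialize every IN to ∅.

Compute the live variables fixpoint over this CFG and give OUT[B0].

Answer: {a, c, d}

Working:
Fixpoint table:
  B0: | IN={a, d, e} | OUT={a, c, d}
  B1: | IN={a, c, d} | OUT={c, d, e}
  B2: | IN={c, d, e} | OUT={a, d, e, f}
  B3: | IN={a, f} | OUT={a, b, f}
  B4: | IN={a, b, f} | OUT={a, f}
  B5: | IN={a, f} | OUT={a, f}
  B6: | IN={a, f} | OUT={a, f}
  B7: | IN={a, f} | OUT={}

Merge at B0: OUT[B0] = IN[B1] = {a, c, d}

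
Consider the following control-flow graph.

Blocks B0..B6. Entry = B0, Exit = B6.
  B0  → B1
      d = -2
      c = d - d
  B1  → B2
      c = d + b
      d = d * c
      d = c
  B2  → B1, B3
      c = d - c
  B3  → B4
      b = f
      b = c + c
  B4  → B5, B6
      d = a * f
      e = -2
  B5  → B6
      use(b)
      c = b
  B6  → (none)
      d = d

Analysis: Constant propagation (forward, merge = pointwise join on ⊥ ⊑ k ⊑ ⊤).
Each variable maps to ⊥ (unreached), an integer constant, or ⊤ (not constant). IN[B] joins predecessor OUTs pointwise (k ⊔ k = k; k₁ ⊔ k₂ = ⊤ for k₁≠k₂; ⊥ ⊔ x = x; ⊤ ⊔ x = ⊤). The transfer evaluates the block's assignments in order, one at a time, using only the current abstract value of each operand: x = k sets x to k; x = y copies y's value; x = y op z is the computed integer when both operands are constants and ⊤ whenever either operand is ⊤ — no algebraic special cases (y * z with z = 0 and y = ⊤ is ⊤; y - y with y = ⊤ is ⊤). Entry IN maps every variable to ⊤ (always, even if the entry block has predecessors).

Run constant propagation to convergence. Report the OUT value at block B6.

Fixpoint table:
  B0:   IN=(all ⊤)   OUT={c:0, d:-2; rest ⊤}
  B1:   IN=(all ⊤)   OUT=(all ⊤)
  B2:   IN=(all ⊤)   OUT=(all ⊤)
  B3:   IN=(all ⊤)   OUT=(all ⊤)
  B4:   IN=(all ⊤)   OUT={e:-2; rest ⊤}
  B5:   IN={e:-2; rest ⊤}   OUT={e:-2; rest ⊤}
  B6:   IN={e:-2; rest ⊤}   OUT={e:-2; rest ⊤}

Merge at B6: IN[B6] = OUT[B4] ⊔ OUT[B5] = {a: ⊤, b: ⊤, c: ⊤, d: ⊤, e: -2, f: ⊤}
Applying B6's transfer function to that IN value gives OUT[B6] (row B6 above).

Answer: {a: ⊤, b: ⊤, c: ⊤, d: ⊤, e: -2, f: ⊤}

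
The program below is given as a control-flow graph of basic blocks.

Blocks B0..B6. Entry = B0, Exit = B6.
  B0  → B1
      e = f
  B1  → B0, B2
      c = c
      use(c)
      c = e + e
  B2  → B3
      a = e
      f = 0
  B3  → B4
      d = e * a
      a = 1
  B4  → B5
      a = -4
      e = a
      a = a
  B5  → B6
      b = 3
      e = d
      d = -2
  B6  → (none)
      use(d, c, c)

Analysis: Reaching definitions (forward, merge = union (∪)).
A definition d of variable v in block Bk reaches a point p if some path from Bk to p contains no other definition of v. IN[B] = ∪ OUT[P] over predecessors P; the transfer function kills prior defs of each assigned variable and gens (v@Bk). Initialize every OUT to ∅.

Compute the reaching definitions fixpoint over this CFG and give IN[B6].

Answer: {a@B4, b@B5, c@B1, d@B5, e@B5, f@B2}

Trace:
Converged values:
  B0:   IN={c@B1, e@B0}   OUT={c@B1, e@B0}
  B1:   IN={c@B1, e@B0}   OUT={c@B1, e@B0}
  B2:   IN={c@B1, e@B0}   OUT={a@B2, c@B1, e@B0, f@B2}
  B3:   IN={a@B2, c@B1, e@B0, f@B2}   OUT={a@B3, c@B1, d@B3, e@B0, f@B2}
  B4:   IN={a@B3, c@B1, d@B3, e@B0, f@B2}   OUT={a@B4, c@B1, d@B3, e@B4, f@B2}
  B5:   IN={a@B4, c@B1, d@B3, e@B4, f@B2}   OUT={a@B4, b@B5, c@B1, d@B5, e@B5, f@B2}
  B6:   IN={a@B4, b@B5, c@B1, d@B5, e@B5, f@B2}   OUT={a@B4, b@B5, c@B1, d@B5, e@B5, f@B2}

Merge at B6: IN[B6] = OUT[B5] = {a@B4, b@B5, c@B1, d@B5, e@B5, f@B2}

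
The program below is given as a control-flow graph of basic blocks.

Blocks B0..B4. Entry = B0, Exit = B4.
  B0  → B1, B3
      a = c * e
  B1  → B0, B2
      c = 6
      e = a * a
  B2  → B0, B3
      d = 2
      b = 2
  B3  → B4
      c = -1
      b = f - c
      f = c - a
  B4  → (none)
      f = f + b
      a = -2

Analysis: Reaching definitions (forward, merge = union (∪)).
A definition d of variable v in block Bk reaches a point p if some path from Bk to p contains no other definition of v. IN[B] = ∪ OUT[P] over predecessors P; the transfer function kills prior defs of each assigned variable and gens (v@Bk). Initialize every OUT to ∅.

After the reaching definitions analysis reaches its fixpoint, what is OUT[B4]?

Answer: {a@B4, b@B3, c@B3, d@B2, e@B1, f@B4}

Trace:
Per-block solution:
  B0: | IN={a@B0, b@B2, c@B1, d@B2, e@B1} | OUT={a@B0, b@B2, c@B1, d@B2, e@B1}
  B1: | IN={a@B0, b@B2, c@B1, d@B2, e@B1} | OUT={a@B0, b@B2, c@B1, d@B2, e@B1}
  B2: | IN={a@B0, b@B2, c@B1, d@B2, e@B1} | OUT={a@B0, b@B2, c@B1, d@B2, e@B1}
  B3: | IN={a@B0, b@B2, c@B1, d@B2, e@B1} | OUT={a@B0, b@B3, c@B3, d@B2, e@B1, f@B3}
  B4: | IN={a@B0, b@B3, c@B3, d@B2, e@B1, f@B3} | OUT={a@B4, b@B3, c@B3, d@B2, e@B1, f@B4}

Merge at B4: IN[B4] = OUT[B3] = {a@B0, b@B3, c@B3, d@B2, e@B1, f@B3}
Applying B4's transfer function to that IN value gives OUT[B4] (row B4 above).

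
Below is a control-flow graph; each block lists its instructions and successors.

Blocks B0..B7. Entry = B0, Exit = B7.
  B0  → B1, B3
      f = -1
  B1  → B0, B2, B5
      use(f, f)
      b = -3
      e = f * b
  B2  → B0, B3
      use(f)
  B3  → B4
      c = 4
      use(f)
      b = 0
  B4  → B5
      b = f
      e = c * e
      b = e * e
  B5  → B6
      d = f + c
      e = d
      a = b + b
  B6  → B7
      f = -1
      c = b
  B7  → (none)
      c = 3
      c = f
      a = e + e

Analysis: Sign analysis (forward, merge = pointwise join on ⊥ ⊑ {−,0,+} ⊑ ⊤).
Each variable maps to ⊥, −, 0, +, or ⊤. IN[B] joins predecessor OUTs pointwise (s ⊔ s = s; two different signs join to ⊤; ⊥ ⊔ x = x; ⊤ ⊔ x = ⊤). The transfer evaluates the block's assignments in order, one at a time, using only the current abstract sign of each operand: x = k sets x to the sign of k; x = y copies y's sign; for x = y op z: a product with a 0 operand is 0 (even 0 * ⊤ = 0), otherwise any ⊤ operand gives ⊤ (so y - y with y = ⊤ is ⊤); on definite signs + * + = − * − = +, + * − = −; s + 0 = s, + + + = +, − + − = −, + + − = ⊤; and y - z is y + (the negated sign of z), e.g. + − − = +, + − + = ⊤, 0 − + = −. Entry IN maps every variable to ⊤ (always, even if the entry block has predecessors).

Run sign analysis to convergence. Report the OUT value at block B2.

Per-block solution:
  B0: | IN=(all ⊤) | OUT={f:-; rest ⊤}
  B1: | IN={f:-; rest ⊤} | OUT={b:-, e:+, f:-; rest ⊤}
  B2: | IN={b:-, e:+, f:-; rest ⊤} | OUT={b:-, e:+, f:-; rest ⊤}
  B3: | IN={f:-; rest ⊤} | OUT={b:0, c:+, f:-; rest ⊤}
  B4: | IN={b:0, c:+, f:-; rest ⊤} | OUT={c:+, f:-; rest ⊤}
  B5: | IN={f:-; rest ⊤} | OUT={f:-; rest ⊤}
  B6: | IN={f:-; rest ⊤} | OUT={f:-; rest ⊤}
  B7: | IN={f:-; rest ⊤} | OUT={c:-, f:-; rest ⊤}

Merge at B2: IN[B2] = OUT[B1] = {a: ⊤, b: -, c: ⊤, d: ⊤, e: +, f: -}
Applying B2's transfer function to that IN value gives OUT[B2] (row B2 above).

Answer: {a: ⊤, b: -, c: ⊤, d: ⊤, e: +, f: -}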